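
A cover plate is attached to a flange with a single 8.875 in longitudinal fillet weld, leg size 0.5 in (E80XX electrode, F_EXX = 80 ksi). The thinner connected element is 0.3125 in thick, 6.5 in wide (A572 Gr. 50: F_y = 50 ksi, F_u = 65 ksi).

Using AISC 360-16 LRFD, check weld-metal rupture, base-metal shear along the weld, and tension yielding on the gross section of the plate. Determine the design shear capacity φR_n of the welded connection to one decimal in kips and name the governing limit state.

Weld metal: throat = 0.707×0.5 = 0.3535 in, L = 8.875 in. φR_n = 0.75 × 0.6 × 80 × 0.3535 × 8.875 = 112.9 kips.
Base metal shear (0.3125 in plate): yield φR_n = 1.0×0.6×50×0.3125×8.875 = 83.2 kips; rupture φR_n = 0.75×0.6×65×0.3125×8.875 = 81.1 kips; take 81.1 kips (rupture).
Tension yield (gross): A_g = 6.5×0.3125 = 2.0313 in². φR_n = 0.90 × 50 × 2.0313 = 91.4 kips.
Governing: min(112.9, 81.1, 91.4) = 81.1 kips → base-metal shear.

81.1 kips (base-metal shear governs)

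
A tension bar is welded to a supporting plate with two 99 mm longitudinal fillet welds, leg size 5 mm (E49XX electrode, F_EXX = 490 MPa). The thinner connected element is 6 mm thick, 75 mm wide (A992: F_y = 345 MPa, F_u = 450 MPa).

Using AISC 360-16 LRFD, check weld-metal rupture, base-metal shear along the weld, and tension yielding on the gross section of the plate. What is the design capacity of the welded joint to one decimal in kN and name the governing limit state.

139.7 kN (gross-section yield governs)

Weld metal: throat = 0.707×5 = 3.535 mm, L = 2×99 = 198 mm. φR_n = 0.75 × 0.6 × 490 × 3.535 × 198 = 154.3 kN.
Base metal shear (6 mm plate): yield φR_n = 1.0×0.6×345×6×198 = 245.9 kN; rupture φR_n = 0.75×0.6×450×6×198 = 240.6 kN; take 240.6 kN (rupture).
Tension yield (gross): A_g = 75×6 = 450 mm². φR_n = 0.90 × 345 × 450 = 139.7 kN.
Governing: min(154.3, 240.6, 139.7) = 139.7 kN → gross-section yield.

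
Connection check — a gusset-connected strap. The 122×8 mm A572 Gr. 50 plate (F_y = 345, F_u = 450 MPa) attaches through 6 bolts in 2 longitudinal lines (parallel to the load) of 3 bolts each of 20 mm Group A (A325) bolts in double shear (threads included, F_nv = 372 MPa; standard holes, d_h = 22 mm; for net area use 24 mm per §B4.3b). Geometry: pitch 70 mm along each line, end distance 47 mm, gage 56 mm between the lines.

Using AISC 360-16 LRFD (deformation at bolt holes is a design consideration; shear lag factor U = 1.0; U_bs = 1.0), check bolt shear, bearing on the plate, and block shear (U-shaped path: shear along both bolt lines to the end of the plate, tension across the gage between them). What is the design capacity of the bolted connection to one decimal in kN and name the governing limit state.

497.9 kN (block shear governs)

Bolt shear: A_b = π(20)²/4 = 314.16 mm². φR_n = 0.75 × 372 × 314.16 × 6 × 2 = 1051.8 kN.
Bearing (8 mm plate, F_u = 450 MPa): end bolts L_c = 47 − 22/2 = 36, R_n = min(1.2×36×8×450, 2.4×20×8×450) = 155.52 kN/bolt; interior L_c = 70 − 22 = 48, R_n = 172.8 kN/bolt. φR_n = 0.75 × (2×155.52 + 4×172.8) = 751.7 kN.
Block shear: shear path 2×[47+2×70] = 2×187 mm, A_gv = 2992, A_nv = 2×(187 − 2.5×24)×8 = 2032 mm²; tension across gage: (56 − 1×24)×8 = 256 mm². R_n = min(0.6×450×2032, 0.6×345×2992) + 1.0×450×256 = min(548.64, 619.34) + 115.2 = 663.84 kN. φR_n = 0.75 × 663.84 = 497.9 kN.
Governing: min(1051.8, 751.7, 497.9) = 497.9 kN → block shear.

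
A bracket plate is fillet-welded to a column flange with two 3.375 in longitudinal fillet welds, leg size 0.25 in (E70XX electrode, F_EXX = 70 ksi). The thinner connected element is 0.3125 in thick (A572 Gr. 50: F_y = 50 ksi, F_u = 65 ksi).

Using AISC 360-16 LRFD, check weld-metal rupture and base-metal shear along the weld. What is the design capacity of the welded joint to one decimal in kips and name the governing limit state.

Weld metal: throat = 0.707×0.25 = 0.17675 in, L = 2×3.375 = 6.75 in. φR_n = 0.75 × 0.6 × 70 × 0.17675 × 6.75 = 37.6 kips.
Base metal shear (0.3125 in plate): yield φR_n = 1.0×0.6×50×0.3125×6.75 = 63.3 kips; rupture φR_n = 0.75×0.6×65×0.3125×6.75 = 61.7 kips; take 61.7 kips (rupture).
Governing: min(37.6, 61.7) = 37.6 kips → weld metal.

37.6 kips (weld metal governs)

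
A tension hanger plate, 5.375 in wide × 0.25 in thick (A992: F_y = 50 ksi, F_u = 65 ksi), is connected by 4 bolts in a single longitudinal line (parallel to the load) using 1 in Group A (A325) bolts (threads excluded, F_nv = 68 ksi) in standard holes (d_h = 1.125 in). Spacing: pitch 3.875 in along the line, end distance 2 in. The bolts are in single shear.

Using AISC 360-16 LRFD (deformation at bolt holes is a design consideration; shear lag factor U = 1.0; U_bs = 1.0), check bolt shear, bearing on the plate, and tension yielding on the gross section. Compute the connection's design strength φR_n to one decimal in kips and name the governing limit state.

Bolt shear: A_b = π(1)²/4 = 0.7854 in². φR_n = 0.75 × 68 × 0.7854 × 4 × 1 = 160.2 kips.
Bearing (0.25 in plate, F_u = 65 ksi): end bolts L_c = 2 − 1.125/2 = 1.4375, R_n = min(1.2×1.4375×0.25×65, 2.4×1×0.25×65) = 28.031 kips/bolt; interior L_c = 3.875 − 1.125 = 2.75, R_n = 39 kips/bolt. φR_n = 0.75 × (1×28.031 + 3×39) = 108.8 kips.
Tension yield (gross): A_g = 5.375×0.25 = 1.3438 in². φR_n = 0.90 × 50 × 1.3438 = 60.5 kips.
Governing: min(160.2, 108.8, 60.5) = 60.5 kips → gross-section yield.

60.5 kips (gross-section yield governs)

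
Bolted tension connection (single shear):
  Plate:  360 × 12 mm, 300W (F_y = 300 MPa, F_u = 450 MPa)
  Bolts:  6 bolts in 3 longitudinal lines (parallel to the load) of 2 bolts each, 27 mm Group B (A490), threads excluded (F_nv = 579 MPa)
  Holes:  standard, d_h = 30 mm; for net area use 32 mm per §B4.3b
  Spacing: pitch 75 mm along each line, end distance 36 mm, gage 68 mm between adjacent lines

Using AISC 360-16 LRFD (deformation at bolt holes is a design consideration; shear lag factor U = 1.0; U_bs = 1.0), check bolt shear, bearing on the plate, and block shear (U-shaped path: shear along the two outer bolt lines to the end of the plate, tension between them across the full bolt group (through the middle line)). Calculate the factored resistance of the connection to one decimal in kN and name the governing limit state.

Bolt shear: A_b = π(27)²/4 = 572.56 mm². φR_n = 0.75 × 579 × 572.56 × 6 × 1 = 1491.8 kN.
Bearing (12 mm plate, F_u = 450 MPa): end bolts L_c = 36 − 30/2 = 21, R_n = min(1.2×21×12×450, 2.4×27×12×450) = 136.08 kN/bolt; interior L_c = 75 − 30 = 45, R_n = 291.6 kN/bolt. φR_n = 0.75 × (3×136.08 + 3×291.6) = 962.3 kN.
Block shear: shear path 2×[36+1×75] = 2×111 mm, A_gv = 2664, A_nv = 2×(111 − 1.5×32)×12 = 1512 mm²; tension across gage: (136 − 2×32)×12 = 864 mm². R_n = min(0.6×450×1512, 0.6×300×2664) + 1.0×450×864 = min(408.24, 479.52) + 388.8 = 797.04 kN. φR_n = 0.75 × 797.04 = 597.8 kN.
Governing: min(1491.8, 962.3, 597.8) = 597.8 kN → block shear.

597.8 kN (block shear governs)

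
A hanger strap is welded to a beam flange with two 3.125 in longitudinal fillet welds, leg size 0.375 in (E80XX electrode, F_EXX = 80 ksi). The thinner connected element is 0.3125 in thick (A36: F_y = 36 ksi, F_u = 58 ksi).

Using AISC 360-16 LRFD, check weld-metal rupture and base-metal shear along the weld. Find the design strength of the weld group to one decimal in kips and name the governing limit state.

42.2 kips (base-metal shear governs)

Weld metal: throat = 0.707×0.375 = 0.26513 in, L = 2×3.125 = 6.25 in. φR_n = 0.75 × 0.6 × 80 × 0.26513 × 6.25 = 59.7 kips.
Base metal shear (0.3125 in plate): yield φR_n = 1.0×0.6×36×0.3125×6.25 = 42.2 kips; rupture φR_n = 0.75×0.6×58×0.3125×6.25 = 51.0 kips; take 42.2 kips (yield).
Governing: min(59.7, 42.2) = 42.2 kips → base-metal shear.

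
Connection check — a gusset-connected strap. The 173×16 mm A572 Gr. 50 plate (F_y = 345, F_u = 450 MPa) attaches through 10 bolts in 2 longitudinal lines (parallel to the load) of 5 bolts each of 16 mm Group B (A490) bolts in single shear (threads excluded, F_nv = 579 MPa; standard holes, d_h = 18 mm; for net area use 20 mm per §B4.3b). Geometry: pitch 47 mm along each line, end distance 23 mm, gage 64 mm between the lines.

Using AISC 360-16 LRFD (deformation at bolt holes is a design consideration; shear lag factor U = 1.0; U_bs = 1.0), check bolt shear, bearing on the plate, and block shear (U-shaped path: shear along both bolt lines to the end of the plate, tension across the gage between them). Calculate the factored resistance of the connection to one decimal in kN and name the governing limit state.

873.1 kN (bolt shear governs)

Bolt shear: A_b = π(16)²/4 = 201.06 mm². φR_n = 0.75 × 579 × 201.06 × 10 × 1 = 873.1 kN.
Bearing (16 mm plate, F_u = 450 MPa): end bolts L_c = 23 − 18/2 = 14, R_n = min(1.2×14×16×450, 2.4×16×16×450) = 120.96 kN/bolt; interior L_c = 47 − 18 = 29, R_n = 250.56 kN/bolt. φR_n = 0.75 × (2×120.96 + 8×250.56) = 1684.8 kN.
Block shear: shear path 2×[23+4×47] = 2×211 mm, A_gv = 6752, A_nv = 2×(211 − 4.5×20)×16 = 3872 mm²; tension across gage: (64 − 1×20)×16 = 704 mm². R_n = min(0.6×450×3872, 0.6×345×6752) + 1.0×450×704 = min(1045.4, 1397.7) + 316.8 = 1362.2 kN. φR_n = 0.75 × 1362.2 = 1021.7 kN.
Governing: min(873.1, 1684.8, 1021.7) = 873.1 kN → bolt shear.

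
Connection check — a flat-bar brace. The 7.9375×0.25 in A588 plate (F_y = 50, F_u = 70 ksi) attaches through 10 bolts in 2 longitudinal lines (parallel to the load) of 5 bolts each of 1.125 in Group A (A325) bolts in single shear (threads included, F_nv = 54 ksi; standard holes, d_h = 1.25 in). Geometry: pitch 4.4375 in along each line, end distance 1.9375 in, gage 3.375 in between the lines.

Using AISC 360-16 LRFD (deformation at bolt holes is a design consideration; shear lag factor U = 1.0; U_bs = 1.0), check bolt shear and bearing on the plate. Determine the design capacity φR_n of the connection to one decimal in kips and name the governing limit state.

324.8 kips (bearing governs)

Bolt shear: A_b = π(1.125)²/4 = 0.99402 in². φR_n = 0.75 × 54 × 0.99402 × 10 × 1 = 402.6 kips.
Bearing (0.25 in plate, F_u = 70 ksi): end bolts L_c = 1.9375 − 1.25/2 = 1.3125, R_n = min(1.2×1.3125×0.25×70, 2.4×1.125×0.25×70) = 27.563 kips/bolt; interior L_c = 4.4375 − 1.25 = 3.1875, R_n = 47.25 kips/bolt. φR_n = 0.75 × (2×27.563 + 8×47.25) = 324.8 kips.
Governing: min(402.6, 324.8) = 324.8 kips → bearing.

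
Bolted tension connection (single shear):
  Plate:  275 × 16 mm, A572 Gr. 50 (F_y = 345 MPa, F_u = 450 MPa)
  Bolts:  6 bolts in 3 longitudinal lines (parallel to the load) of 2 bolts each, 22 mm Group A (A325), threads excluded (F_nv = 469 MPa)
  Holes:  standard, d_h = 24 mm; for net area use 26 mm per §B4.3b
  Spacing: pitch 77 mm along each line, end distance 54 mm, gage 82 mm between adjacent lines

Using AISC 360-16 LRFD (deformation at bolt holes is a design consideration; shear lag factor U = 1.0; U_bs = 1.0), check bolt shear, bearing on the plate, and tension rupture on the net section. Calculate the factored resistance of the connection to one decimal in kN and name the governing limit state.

802.3 kN (bolt shear governs)

Bolt shear: A_b = π(22)²/4 = 380.13 mm². φR_n = 0.75 × 469 × 380.13 × 6 × 1 = 802.3 kN.
Bearing (16 mm plate, F_u = 450 MPa): end bolts L_c = 54 − 24/2 = 42, R_n = min(1.2×42×16×450, 2.4×22×16×450) = 362.88 kN/bolt; interior L_c = 77 − 24 = 53, R_n = 380.16 kN/bolt. φR_n = 0.75 × (3×362.88 + 3×380.16) = 1671.8 kN.
Tension rupture (net): A_n = (275 − 3×26)×16 = 3152 mm² (U = 1.0, A_e = A_n). φR_n = 0.75 × 450 × 3152 = 1063.8 kN.
Governing: min(802.3, 1671.8, 1063.8) = 802.3 kN → bolt shear.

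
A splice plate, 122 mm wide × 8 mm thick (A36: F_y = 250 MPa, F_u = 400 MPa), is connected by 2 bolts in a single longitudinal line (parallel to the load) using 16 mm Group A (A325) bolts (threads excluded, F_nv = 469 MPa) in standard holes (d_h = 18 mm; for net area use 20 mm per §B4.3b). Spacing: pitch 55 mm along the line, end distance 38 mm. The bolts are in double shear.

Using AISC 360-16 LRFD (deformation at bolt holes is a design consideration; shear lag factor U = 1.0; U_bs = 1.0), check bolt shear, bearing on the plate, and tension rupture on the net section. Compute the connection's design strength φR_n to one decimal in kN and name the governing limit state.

Bolt shear: A_b = π(16)²/4 = 201.06 mm². φR_n = 0.75 × 469 × 201.06 × 2 × 2 = 282.9 kN.
Bearing (8 mm plate, F_u = 400 MPa): end bolts L_c = 38 − 18/2 = 29, R_n = min(1.2×29×8×400, 2.4×16×8×400) = 111.36 kN/bolt; interior L_c = 55 − 18 = 37, R_n = 122.88 kN/bolt. φR_n = 0.75 × (1×111.36 + 1×122.88) = 175.7 kN.
Tension rupture (net): A_n = (122 − 1×20)×8 = 816 mm² (U = 1.0, A_e = A_n). φR_n = 0.75 × 400 × 816 = 244.8 kN.
Governing: min(282.9, 175.7, 244.8) = 175.7 kN → bearing.

175.7 kN (bearing governs)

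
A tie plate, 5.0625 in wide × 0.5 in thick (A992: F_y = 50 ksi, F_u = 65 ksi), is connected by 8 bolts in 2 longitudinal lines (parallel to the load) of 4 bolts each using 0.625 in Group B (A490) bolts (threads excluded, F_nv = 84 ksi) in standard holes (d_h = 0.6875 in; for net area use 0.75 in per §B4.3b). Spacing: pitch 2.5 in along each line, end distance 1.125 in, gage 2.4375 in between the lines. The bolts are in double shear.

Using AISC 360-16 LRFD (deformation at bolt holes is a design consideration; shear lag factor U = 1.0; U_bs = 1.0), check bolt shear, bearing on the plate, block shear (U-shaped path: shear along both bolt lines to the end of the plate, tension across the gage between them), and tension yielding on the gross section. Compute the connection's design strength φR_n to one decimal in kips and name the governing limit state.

113.9 kips (gross-section yield governs)

Bolt shear: A_b = π(0.625)²/4 = 0.3068 in². φR_n = 0.75 × 84 × 0.3068 × 8 × 2 = 309.3 kips.
Bearing (0.5 in plate, F_u = 65 ksi): end bolts L_c = 1.125 − 0.6875/2 = 0.78125, R_n = min(1.2×0.78125×0.5×65, 2.4×0.625×0.5×65) = 30.469 kips/bolt; interior L_c = 2.5 − 0.6875 = 1.8125, R_n = 48.75 kips/bolt. φR_n = 0.75 × (2×30.469 + 6×48.75) = 265.1 kips.
Block shear: shear path 2×[1.125+3×2.5] = 2×8.625 in, A_gv = 8.625, A_nv = 2×(8.625 − 3.5×0.75)×0.5 = 6 in²; tension across gage: (2.4375 − 1×0.75)×0.5 = 0.84375 in². R_n = min(0.6×65×6, 0.6×50×8.625) + 1.0×65×0.84375 = min(234, 258.75) + 54.844 = 288.84 kips. φR_n = 0.75 × 288.84 = 216.6 kips.
Tension yield (gross): A_g = 5.0625×0.5 = 2.5313 in². φR_n = 0.90 × 50 × 2.5313 = 113.9 kips.
Governing: min(309.3, 265.1, 216.6, 113.9) = 113.9 kips → gross-section yield.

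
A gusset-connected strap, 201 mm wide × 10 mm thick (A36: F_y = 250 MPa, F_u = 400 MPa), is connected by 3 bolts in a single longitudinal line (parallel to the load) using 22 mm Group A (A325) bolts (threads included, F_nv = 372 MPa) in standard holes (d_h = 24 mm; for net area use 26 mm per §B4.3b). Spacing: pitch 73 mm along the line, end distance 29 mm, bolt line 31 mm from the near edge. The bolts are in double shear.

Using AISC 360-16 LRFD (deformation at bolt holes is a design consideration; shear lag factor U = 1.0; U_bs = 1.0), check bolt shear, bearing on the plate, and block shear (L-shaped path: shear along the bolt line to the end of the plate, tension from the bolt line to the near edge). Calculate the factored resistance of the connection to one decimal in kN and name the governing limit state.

Bolt shear: A_b = π(22)²/4 = 380.13 mm². φR_n = 0.75 × 372 × 380.13 × 3 × 2 = 636.3 kN.
Bearing (10 mm plate, F_u = 400 MPa): end bolts L_c = 29 − 24/2 = 17, R_n = min(1.2×17×10×400, 2.4×22×10×400) = 81.6 kN/bolt; interior L_c = 73 − 24 = 49, R_n = 211.2 kN/bolt. φR_n = 0.75 × (1×81.6 + 2×211.2) = 378.0 kN.
Block shear: shear path 1×[29+2×73] = 1×175 mm, A_gv = 1750, A_nv = 1×(175 − 2.5×26)×10 = 1100 mm²; tension to near edge: (31 − 0.5×26)×10 = 180 mm². R_n = min(0.6×400×1100, 0.6×250×1750) + 1.0×400×180 = min(264, 262.5) + 72 = 334.5 kN. φR_n = 0.75 × 334.5 = 250.9 kN.
Governing: min(636.3, 378.0, 250.9) = 250.9 kN → block shear.

250.9 kN (block shear governs)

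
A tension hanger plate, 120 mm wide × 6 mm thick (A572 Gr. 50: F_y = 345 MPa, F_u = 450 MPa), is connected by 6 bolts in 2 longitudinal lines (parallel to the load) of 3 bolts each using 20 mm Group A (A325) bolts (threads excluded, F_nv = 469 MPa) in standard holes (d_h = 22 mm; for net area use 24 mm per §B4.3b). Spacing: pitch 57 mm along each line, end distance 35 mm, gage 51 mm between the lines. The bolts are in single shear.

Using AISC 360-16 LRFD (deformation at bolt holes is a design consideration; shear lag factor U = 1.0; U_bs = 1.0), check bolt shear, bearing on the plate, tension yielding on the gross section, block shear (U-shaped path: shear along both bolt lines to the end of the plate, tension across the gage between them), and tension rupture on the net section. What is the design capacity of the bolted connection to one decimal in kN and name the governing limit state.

Bolt shear: A_b = π(20)²/4 = 314.16 mm². φR_n = 0.75 × 469 × 314.16 × 6 × 1 = 663.0 kN.
Bearing (6 mm plate, F_u = 450 MPa): end bolts L_c = 35 − 22/2 = 24, R_n = min(1.2×24×6×450, 2.4×20×6×450) = 77.76 kN/bolt; interior L_c = 57 − 22 = 35, R_n = 113.4 kN/bolt. φR_n = 0.75 × (2×77.76 + 4×113.4) = 456.8 kN.
Tension yield (gross): A_g = 120×6 = 720 mm². φR_n = 0.90 × 345 × 720 = 223.6 kN.
Block shear: shear path 2×[35+2×57] = 2×149 mm, A_gv = 1788, A_nv = 2×(149 − 2.5×24)×6 = 1068 mm²; tension across gage: (51 − 1×24)×6 = 162 mm². R_n = min(0.6×450×1068, 0.6×345×1788) + 1.0×450×162 = min(288.36, 370.12) + 72.9 = 361.26 kN. φR_n = 0.75 × 361.26 = 270.9 kN.
Tension rupture (net): A_n = (120 − 2×24)×6 = 432 mm² (U = 1.0, A_e = A_n). φR_n = 0.75 × 450 × 432 = 145.8 kN.
Governing: min(663.0, 456.8, 223.6, 270.9, 145.8) = 145.8 kN → net-section rupture.

145.8 kN (net-section rupture governs)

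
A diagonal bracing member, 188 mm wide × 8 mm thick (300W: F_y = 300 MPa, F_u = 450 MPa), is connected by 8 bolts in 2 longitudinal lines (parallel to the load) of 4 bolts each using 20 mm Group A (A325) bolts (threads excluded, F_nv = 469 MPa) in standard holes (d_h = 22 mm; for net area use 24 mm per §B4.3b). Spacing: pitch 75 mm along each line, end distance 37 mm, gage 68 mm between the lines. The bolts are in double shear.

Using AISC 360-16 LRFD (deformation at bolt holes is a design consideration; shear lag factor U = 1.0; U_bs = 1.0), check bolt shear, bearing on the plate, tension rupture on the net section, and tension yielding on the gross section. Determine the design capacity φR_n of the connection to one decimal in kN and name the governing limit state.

378.0 kN (net-section rupture governs)

Bolt shear: A_b = π(20)²/4 = 314.16 mm². φR_n = 0.75 × 469 × 314.16 × 8 × 2 = 1768.1 kN.
Bearing (8 mm plate, F_u = 450 MPa): end bolts L_c = 37 − 22/2 = 26, R_n = min(1.2×26×8×450, 2.4×20×8×450) = 112.32 kN/bolt; interior L_c = 75 − 22 = 53, R_n = 172.8 kN/bolt. φR_n = 0.75 × (2×112.32 + 6×172.8) = 946.1 kN.
Tension rupture (net): A_n = (188 − 2×24)×8 = 1120 mm² (U = 1.0, A_e = A_n). φR_n = 0.75 × 450 × 1120 = 378.0 kN.
Tension yield (gross): A_g = 188×8 = 1504 mm². φR_n = 0.90 × 300 × 1504 = 406.1 kN.
Governing: min(1768.1, 946.1, 378.0, 406.1) = 378.0 kN → net-section rupture.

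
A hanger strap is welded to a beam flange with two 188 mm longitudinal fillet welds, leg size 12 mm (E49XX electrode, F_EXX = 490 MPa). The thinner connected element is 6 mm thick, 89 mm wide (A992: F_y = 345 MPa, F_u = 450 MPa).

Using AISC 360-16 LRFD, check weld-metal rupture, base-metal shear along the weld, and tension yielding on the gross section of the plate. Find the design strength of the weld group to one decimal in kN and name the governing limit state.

Weld metal: throat = 0.707×12 = 8.484 mm, L = 2×188 = 376 mm. φR_n = 0.75 × 0.6 × 490 × 8.484 × 376 = 703.4 kN.
Base metal shear (6 mm plate): yield φR_n = 1.0×0.6×345×6×376 = 467.0 kN; rupture φR_n = 0.75×0.6×450×6×376 = 456.8 kN; take 456.8 kN (rupture).
Tension yield (gross): A_g = 89×6 = 534 mm². φR_n = 0.90 × 345 × 534 = 165.8 kN.
Governing: min(703.4, 456.8, 165.8) = 165.8 kN → gross-section yield.

165.8 kN (gross-section yield governs)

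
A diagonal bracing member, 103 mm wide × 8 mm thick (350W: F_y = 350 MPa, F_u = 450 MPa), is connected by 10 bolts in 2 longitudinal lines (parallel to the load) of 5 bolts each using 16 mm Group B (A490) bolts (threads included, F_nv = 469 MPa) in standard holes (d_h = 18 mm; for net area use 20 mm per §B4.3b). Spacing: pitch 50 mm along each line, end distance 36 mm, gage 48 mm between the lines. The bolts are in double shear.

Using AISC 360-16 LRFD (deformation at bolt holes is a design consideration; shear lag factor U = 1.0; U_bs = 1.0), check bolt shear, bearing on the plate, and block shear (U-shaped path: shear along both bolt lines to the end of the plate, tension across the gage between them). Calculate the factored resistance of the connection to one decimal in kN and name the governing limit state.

548.6 kN (block shear governs)

Bolt shear: A_b = π(16)²/4 = 201.06 mm². φR_n = 0.75 × 469 × 201.06 × 10 × 2 = 1414.5 kN.
Bearing (8 mm plate, F_u = 450 MPa): end bolts L_c = 36 − 18/2 = 27, R_n = min(1.2×27×8×450, 2.4×16×8×450) = 116.64 kN/bolt; interior L_c = 50 − 18 = 32, R_n = 138.24 kN/bolt. φR_n = 0.75 × (2×116.64 + 8×138.24) = 1004.4 kN.
Block shear: shear path 2×[36+4×50] = 2×236 mm, A_gv = 3776, A_nv = 2×(236 − 4.5×20)×8 = 2336 mm²; tension across gage: (48 − 1×20)×8 = 224 mm². R_n = min(0.6×450×2336, 0.6×350×3776) + 1.0×450×224 = min(630.72, 792.96) + 100.8 = 731.52 kN. φR_n = 0.75 × 731.52 = 548.6 kN.
Governing: min(1414.5, 1004.4, 548.6) = 548.6 kN → block shear.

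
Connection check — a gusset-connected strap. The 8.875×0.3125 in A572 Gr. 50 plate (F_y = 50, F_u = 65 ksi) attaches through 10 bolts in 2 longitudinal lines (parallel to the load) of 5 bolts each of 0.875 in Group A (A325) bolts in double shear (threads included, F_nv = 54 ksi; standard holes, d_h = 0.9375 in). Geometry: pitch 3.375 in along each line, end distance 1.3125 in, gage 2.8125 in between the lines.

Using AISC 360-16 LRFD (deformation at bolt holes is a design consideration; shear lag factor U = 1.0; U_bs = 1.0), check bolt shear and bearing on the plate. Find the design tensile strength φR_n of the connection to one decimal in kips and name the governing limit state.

286.8 kips (bearing governs)

Bolt shear: A_b = π(0.875)²/4 = 0.60132 in². φR_n = 0.75 × 54 × 0.60132 × 10 × 2 = 487.1 kips.
Bearing (0.3125 in plate, F_u = 65 ksi): end bolts L_c = 1.3125 − 0.9375/2 = 0.84375, R_n = min(1.2×0.84375×0.3125×65, 2.4×0.875×0.3125×65) = 20.566 kips/bolt; interior L_c = 3.375 − 0.9375 = 2.4375, R_n = 42.656 kips/bolt. φR_n = 0.75 × (2×20.566 + 8×42.656) = 286.8 kips.
Governing: min(487.1, 286.8) = 286.8 kips → bearing.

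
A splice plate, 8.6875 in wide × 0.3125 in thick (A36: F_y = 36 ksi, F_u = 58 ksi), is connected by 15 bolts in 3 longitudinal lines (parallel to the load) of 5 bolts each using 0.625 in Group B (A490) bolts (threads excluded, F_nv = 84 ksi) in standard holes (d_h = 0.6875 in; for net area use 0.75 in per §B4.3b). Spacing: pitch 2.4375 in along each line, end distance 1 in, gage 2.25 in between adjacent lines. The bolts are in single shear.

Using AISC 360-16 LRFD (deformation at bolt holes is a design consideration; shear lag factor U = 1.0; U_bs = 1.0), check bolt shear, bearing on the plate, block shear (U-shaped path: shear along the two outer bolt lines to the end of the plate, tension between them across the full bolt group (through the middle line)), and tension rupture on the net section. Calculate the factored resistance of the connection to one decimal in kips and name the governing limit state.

Bolt shear: A_b = π(0.625)²/4 = 0.3068 in². φR_n = 0.75 × 84 × 0.3068 × 15 × 1 = 289.9 kips.
Bearing (0.3125 in plate, F_u = 58 ksi): end bolts L_c = 1 − 0.6875/2 = 0.65625, R_n = min(1.2×0.65625×0.3125×58, 2.4×0.625×0.3125×58) = 14.273 kips/bolt; interior L_c = 2.4375 − 0.6875 = 1.75, R_n = 27.188 kips/bolt. φR_n = 0.75 × (3×14.273 + 12×27.188) = 276.8 kips.
Block shear: shear path 2×[1+4×2.4375] = 2×10.75 in, A_gv = 6.7188, A_nv = 2×(10.75 − 4.5×0.75)×0.3125 = 4.6094 in²; tension across gage: (4.5 − 2×0.75)×0.3125 = 0.9375 in². R_n = min(0.6×58×4.6094, 0.6×36×6.7188) + 1.0×58×0.9375 = min(160.41, 145.13) + 54.375 = 199.51 kips. φR_n = 0.75 × 199.51 = 149.6 kips.
Tension rupture (net): A_n = (8.6875 − 3×0.75)×0.3125 = 2.0117 in² (U = 1.0, A_e = A_n). φR_n = 0.75 × 58 × 2.0117 = 87.5 kips.
Governing: min(289.9, 276.8, 149.6, 87.5) = 87.5 kips → net-section rupture.

87.5 kips (net-section rupture governs)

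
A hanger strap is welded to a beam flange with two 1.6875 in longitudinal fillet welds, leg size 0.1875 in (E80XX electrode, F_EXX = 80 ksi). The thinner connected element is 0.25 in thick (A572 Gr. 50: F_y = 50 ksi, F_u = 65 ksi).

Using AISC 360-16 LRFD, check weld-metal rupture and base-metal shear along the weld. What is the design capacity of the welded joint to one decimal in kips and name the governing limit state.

16.1 kips (weld metal governs)

Weld metal: throat = 0.707×0.1875 = 0.13256 in, L = 2×1.6875 = 3.375 in. φR_n = 0.75 × 0.6 × 80 × 0.13256 × 3.375 = 16.1 kips.
Base metal shear (0.25 in plate): yield φR_n = 1.0×0.6×50×0.25×3.375 = 25.3 kips; rupture φR_n = 0.75×0.6×65×0.25×3.375 = 24.7 kips; take 24.7 kips (rupture).
Governing: min(16.1, 24.7) = 16.1 kips → weld metal.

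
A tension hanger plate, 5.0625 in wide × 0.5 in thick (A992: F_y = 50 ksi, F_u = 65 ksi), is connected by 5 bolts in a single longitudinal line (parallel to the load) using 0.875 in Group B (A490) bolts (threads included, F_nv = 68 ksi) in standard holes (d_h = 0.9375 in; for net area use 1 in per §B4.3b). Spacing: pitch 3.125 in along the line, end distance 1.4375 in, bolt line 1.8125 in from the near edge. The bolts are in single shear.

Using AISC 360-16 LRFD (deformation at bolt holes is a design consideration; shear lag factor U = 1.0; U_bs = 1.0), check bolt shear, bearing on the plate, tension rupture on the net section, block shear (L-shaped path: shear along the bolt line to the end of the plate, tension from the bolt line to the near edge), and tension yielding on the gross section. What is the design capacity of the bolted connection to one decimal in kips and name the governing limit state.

Bolt shear: A_b = π(0.875)²/4 = 0.60132 in². φR_n = 0.75 × 68 × 0.60132 × 5 × 1 = 153.3 kips.
Bearing (0.5 in plate, F_u = 65 ksi): end bolts L_c = 1.4375 − 0.9375/2 = 0.96875, R_n = min(1.2×0.96875×0.5×65, 2.4×0.875×0.5×65) = 37.781 kips/bolt; interior L_c = 3.125 − 0.9375 = 2.1875, R_n = 68.25 kips/bolt. φR_n = 0.75 × (1×37.781 + 4×68.25) = 233.1 kips.
Tension rupture (net): A_n = (5.0625 − 1×1)×0.5 = 2.0313 in² (U = 1.0, A_e = A_n). φR_n = 0.75 × 65 × 2.0313 = 99.0 kips.
Block shear: shear path 1×[1.4375+4×3.125] = 1×13.9375 in, A_gv = 6.9688, A_nv = 1×(13.9375 − 4.5×1)×0.5 = 4.7188 in²; tension to near edge: (1.8125 − 0.5×1)×0.5 = 0.65625 in². R_n = min(0.6×65×4.7188, 0.6×50×6.9688) + 1.0×65×0.65625 = min(184.03, 209.06) + 42.656 = 226.69 kips. φR_n = 0.75 × 226.69 = 170.0 kips.
Tension yield (gross): A_g = 5.0625×0.5 = 2.5313 in². φR_n = 0.90 × 50 × 2.5313 = 113.9 kips.
Governing: min(153.3, 233.1, 99.0, 170.0, 113.9) = 99.0 kips → net-section rupture.

99.0 kips (net-section rupture governs)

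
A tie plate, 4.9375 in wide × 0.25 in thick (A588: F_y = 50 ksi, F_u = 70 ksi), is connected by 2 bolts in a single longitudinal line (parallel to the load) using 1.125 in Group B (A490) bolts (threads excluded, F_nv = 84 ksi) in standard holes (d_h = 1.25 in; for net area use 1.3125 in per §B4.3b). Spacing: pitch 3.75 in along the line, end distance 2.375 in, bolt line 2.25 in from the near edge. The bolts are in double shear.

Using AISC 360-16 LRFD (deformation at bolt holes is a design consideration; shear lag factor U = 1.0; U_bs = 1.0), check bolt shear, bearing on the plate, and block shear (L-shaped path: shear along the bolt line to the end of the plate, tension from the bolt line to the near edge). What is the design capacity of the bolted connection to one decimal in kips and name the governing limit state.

53.6 kips (block shear governs)

Bolt shear: A_b = π(1.125)²/4 = 0.99402 in². φR_n = 0.75 × 84 × 0.99402 × 2 × 2 = 250.5 kips.
Bearing (0.25 in plate, F_u = 70 ksi): end bolts L_c = 2.375 − 1.25/2 = 1.75, R_n = min(1.2×1.75×0.25×70, 2.4×1.125×0.25×70) = 36.75 kips/bolt; interior L_c = 3.75 − 1.25 = 2.5, R_n = 47.25 kips/bolt. φR_n = 0.75 × (1×36.75 + 1×47.25) = 63.0 kips.
Block shear: shear path 1×[2.375+1×3.75] = 1×6.125 in, A_gv = 1.5313, A_nv = 1×(6.125 − 1.5×1.3125)×0.25 = 1.0391 in²; tension to near edge: (2.25 − 0.5×1.3125)×0.25 = 0.39844 in². R_n = min(0.6×70×1.0391, 0.6×50×1.5313) + 1.0×70×0.39844 = min(43.642, 45.939) + 27.891 = 71.533 kips. φR_n = 0.75 × 71.533 = 53.6 kips.
Governing: min(250.5, 63.0, 53.6) = 53.6 kips → block shear.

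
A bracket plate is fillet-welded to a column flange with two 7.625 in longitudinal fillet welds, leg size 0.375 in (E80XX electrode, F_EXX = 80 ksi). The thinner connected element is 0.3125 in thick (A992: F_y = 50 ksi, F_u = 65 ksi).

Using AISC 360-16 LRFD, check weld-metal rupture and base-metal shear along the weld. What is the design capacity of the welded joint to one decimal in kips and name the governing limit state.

139.4 kips (base-metal shear governs)

Weld metal: throat = 0.707×0.375 = 0.26513 in, L = 2×7.625 = 15.25 in. φR_n = 0.75 × 0.6 × 80 × 0.26513 × 15.25 = 145.6 kips.
Base metal shear (0.3125 in plate): yield φR_n = 1.0×0.6×50×0.3125×15.25 = 143.0 kips; rupture φR_n = 0.75×0.6×65×0.3125×15.25 = 139.4 kips; take 139.4 kips (rupture).
Governing: min(145.6, 139.4) = 139.4 kips → base-metal shear.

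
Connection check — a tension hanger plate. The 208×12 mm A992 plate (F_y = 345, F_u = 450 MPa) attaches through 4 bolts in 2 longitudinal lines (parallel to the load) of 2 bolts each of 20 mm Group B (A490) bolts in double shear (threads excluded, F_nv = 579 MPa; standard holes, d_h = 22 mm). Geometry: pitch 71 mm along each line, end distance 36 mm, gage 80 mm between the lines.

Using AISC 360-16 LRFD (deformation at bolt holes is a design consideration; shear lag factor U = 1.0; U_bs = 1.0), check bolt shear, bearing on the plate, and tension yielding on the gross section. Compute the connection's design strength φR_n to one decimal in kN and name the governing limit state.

Bolt shear: A_b = π(20)²/4 = 314.16 mm². φR_n = 0.75 × 579 × 314.16 × 4 × 2 = 1091.4 kN.
Bearing (12 mm plate, F_u = 450 MPa): end bolts L_c = 36 − 22/2 = 25, R_n = min(1.2×25×12×450, 2.4×20×12×450) = 162 kN/bolt; interior L_c = 71 − 22 = 49, R_n = 259.2 kN/bolt. φR_n = 0.75 × (2×162 + 2×259.2) = 631.8 kN.
Tension yield (gross): A_g = 208×12 = 2496 mm². φR_n = 0.90 × 345 × 2496 = 775.0 kN.
Governing: min(1091.4, 631.8, 775.0) = 631.8 kN → bearing.

631.8 kN (bearing governs)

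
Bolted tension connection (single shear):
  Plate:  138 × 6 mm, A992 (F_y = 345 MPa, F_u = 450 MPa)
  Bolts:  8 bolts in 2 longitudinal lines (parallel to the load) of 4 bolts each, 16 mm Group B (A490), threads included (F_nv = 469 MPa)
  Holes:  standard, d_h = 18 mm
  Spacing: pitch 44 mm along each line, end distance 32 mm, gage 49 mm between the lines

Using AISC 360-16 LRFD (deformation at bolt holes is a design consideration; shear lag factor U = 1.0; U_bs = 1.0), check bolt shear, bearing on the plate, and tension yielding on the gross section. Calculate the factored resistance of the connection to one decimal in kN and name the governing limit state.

Bolt shear: A_b = π(16)²/4 = 201.06 mm². φR_n = 0.75 × 469 × 201.06 × 8 × 1 = 565.8 kN.
Bearing (6 mm plate, F_u = 450 MPa): end bolts L_c = 32 − 18/2 = 23, R_n = min(1.2×23×6×450, 2.4×16×6×450) = 74.52 kN/bolt; interior L_c = 44 − 18 = 26, R_n = 84.24 kN/bolt. φR_n = 0.75 × (2×74.52 + 6×84.24) = 490.9 kN.
Tension yield (gross): A_g = 138×6 = 828 mm². φR_n = 0.90 × 345 × 828 = 257.1 kN.
Governing: min(565.8, 490.9, 257.1) = 257.1 kN → gross-section yield.

257.1 kN (gross-section yield governs)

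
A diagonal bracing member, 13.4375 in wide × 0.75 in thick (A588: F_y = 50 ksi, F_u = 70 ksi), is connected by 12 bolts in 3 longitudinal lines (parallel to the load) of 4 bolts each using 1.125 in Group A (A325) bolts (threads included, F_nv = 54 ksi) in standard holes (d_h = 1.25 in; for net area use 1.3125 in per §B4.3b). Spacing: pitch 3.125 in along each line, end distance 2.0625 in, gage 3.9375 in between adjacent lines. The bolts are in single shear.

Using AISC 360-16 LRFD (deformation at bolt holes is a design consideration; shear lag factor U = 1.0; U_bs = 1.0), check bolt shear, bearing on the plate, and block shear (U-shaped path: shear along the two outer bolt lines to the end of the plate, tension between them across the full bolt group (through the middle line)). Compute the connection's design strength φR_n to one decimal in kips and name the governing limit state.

Bolt shear: A_b = π(1.125)²/4 = 0.99402 in². φR_n = 0.75 × 54 × 0.99402 × 12 × 1 = 483.1 kips.
Bearing (0.75 in plate, F_u = 70 ksi): end bolts L_c = 2.0625 − 1.25/2 = 1.4375, R_n = min(1.2×1.4375×0.75×70, 2.4×1.125×0.75×70) = 90.563 kips/bolt; interior L_c = 3.125 − 1.25 = 1.875, R_n = 118.13 kips/bolt. φR_n = 0.75 × (3×90.563 + 9×118.13) = 1001.1 kips.
Block shear: shear path 2×[2.0625+3×3.125] = 2×11.4375 in, A_gv = 17.156, A_nv = 2×(11.4375 − 3.5×1.3125)×0.75 = 10.266 in²; tension across gage: (7.875 − 2×1.3125)×0.75 = 3.9375 in². R_n = min(0.6×70×10.266, 0.6×50×17.156) + 1.0×70×3.9375 = min(431.17, 514.68) + 275.63 = 706.8 kips. φR_n = 0.75 × 706.8 = 530.1 kips.
Governing: min(483.1, 1001.1, 530.1) = 483.1 kips → bolt shear.

483.1 kips (bolt shear governs)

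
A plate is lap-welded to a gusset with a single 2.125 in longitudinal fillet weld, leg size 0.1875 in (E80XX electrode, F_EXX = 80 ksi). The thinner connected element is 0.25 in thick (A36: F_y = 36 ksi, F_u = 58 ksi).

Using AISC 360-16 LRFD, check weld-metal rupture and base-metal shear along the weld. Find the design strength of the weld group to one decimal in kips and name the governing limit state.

Weld metal: throat = 0.707×0.1875 = 0.13256 in, L = 2.125 in. φR_n = 0.75 × 0.6 × 80 × 0.13256 × 2.125 = 10.1 kips.
Base metal shear (0.25 in plate): yield φR_n = 1.0×0.6×36×0.25×2.125 = 11.5 kips; rupture φR_n = 0.75×0.6×58×0.25×2.125 = 13.9 kips; take 11.5 kips (yield).
Governing: min(10.1, 11.5) = 10.1 kips → weld metal.

10.1 kips (weld metal governs)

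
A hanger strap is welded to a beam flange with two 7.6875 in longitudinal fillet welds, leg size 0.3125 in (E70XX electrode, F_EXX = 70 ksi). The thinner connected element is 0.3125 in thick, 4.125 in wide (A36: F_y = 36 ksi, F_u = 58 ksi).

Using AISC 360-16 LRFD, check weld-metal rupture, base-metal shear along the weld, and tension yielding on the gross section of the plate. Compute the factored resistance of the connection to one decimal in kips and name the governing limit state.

41.8 kips (gross-section yield governs)

Weld metal: throat = 0.707×0.3125 = 0.22094 in, L = 2×7.6875 = 15.375 in. φR_n = 0.75 × 0.6 × 70 × 0.22094 × 15.375 = 107.0 kips.
Base metal shear (0.3125 in plate): yield φR_n = 1.0×0.6×36×0.3125×15.375 = 103.8 kips; rupture φR_n = 0.75×0.6×58×0.3125×15.375 = 125.4 kips; take 103.8 kips (yield).
Tension yield (gross): A_g = 4.125×0.3125 = 1.2891 in². φR_n = 0.90 × 36 × 1.2891 = 41.8 kips.
Governing: min(107.0, 103.8, 41.8) = 41.8 kips → gross-section yield.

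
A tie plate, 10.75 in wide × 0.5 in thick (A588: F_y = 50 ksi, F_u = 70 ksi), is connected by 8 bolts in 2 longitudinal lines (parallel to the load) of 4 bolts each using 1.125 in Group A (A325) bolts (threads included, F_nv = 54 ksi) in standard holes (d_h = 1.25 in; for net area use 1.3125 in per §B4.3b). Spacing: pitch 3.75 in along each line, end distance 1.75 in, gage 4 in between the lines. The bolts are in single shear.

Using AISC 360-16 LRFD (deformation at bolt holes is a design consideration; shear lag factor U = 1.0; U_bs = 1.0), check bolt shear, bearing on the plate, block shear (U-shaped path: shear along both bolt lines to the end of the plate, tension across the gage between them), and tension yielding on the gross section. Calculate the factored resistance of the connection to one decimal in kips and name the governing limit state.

241.9 kips (gross-section yield governs)

Bolt shear: A_b = π(1.125)²/4 = 0.99402 in². φR_n = 0.75 × 54 × 0.99402 × 8 × 1 = 322.1 kips.
Bearing (0.5 in plate, F_u = 70 ksi): end bolts L_c = 1.75 − 1.25/2 = 1.125, R_n = min(1.2×1.125×0.5×70, 2.4×1.125×0.5×70) = 47.25 kips/bolt; interior L_c = 3.75 − 1.25 = 2.5, R_n = 94.5 kips/bolt. φR_n = 0.75 × (2×47.25 + 6×94.5) = 496.1 kips.
Block shear: shear path 2×[1.75+3×3.75] = 2×13 in, A_gv = 13, A_nv = 2×(13 − 3.5×1.3125)×0.5 = 8.4063 in²; tension across gage: (4 − 1×1.3125)×0.5 = 1.3438 in². R_n = min(0.6×70×8.4063, 0.6×50×13) + 1.0×70×1.3438 = min(353.06, 390) + 94.066 = 447.13 kips. φR_n = 0.75 × 447.13 = 335.3 kips.
Tension yield (gross): A_g = 10.75×0.5 = 5.375 in². φR_n = 0.90 × 50 × 5.375 = 241.9 kips.
Governing: min(322.1, 496.1, 335.3, 241.9) = 241.9 kips → gross-section yield.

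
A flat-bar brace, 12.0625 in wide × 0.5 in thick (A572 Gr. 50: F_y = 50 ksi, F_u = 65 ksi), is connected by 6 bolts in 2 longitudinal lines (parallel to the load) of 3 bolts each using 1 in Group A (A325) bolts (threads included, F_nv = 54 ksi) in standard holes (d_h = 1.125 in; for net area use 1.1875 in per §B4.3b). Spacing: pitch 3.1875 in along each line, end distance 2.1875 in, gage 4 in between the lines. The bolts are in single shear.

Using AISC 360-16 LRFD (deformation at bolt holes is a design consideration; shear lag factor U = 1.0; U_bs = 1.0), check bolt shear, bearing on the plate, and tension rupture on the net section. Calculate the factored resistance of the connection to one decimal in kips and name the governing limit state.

Bolt shear: A_b = π(1)²/4 = 0.7854 in². φR_n = 0.75 × 54 × 0.7854 × 6 × 1 = 190.9 kips.
Bearing (0.5 in plate, F_u = 65 ksi): end bolts L_c = 2.1875 − 1.125/2 = 1.625, R_n = min(1.2×1.625×0.5×65, 2.4×1×0.5×65) = 63.375 kips/bolt; interior L_c = 3.1875 − 1.125 = 2.0625, R_n = 78 kips/bolt. φR_n = 0.75 × (2×63.375 + 4×78) = 329.1 kips.
Tension rupture (net): A_n = (12.0625 − 2×1.1875)×0.5 = 4.8438 in² (U = 1.0, A_e = A_n). φR_n = 0.75 × 65 × 4.8438 = 236.1 kips.
Governing: min(190.9, 329.1, 236.1) = 190.9 kips → bolt shear.

190.9 kips (bolt shear governs)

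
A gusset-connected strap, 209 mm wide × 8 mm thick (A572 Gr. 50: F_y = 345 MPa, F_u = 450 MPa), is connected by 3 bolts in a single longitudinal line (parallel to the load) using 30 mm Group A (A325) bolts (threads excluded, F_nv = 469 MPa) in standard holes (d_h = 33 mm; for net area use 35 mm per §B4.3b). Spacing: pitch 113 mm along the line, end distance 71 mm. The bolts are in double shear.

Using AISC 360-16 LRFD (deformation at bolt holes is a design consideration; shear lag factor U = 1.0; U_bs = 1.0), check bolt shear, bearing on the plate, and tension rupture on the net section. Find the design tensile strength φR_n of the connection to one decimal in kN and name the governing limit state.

Bolt shear: A_b = π(30)²/4 = 706.86 mm². φR_n = 0.75 × 469 × 706.86 × 3 × 2 = 1491.8 kN.
Bearing (8 mm plate, F_u = 450 MPa): end bolts L_c = 71 − 33/2 = 54.5, R_n = min(1.2×54.5×8×450, 2.4×30×8×450) = 235.44 kN/bolt; interior L_c = 113 − 33 = 80, R_n = 259.2 kN/bolt. φR_n = 0.75 × (1×235.44 + 2×259.2) = 565.4 kN.
Tension rupture (net): A_n = (209 − 1×35)×8 = 1392 mm² (U = 1.0, A_e = A_n). φR_n = 0.75 × 450 × 1392 = 469.8 kN.
Governing: min(1491.8, 565.4, 469.8) = 469.8 kN → net-section rupture.

469.8 kN (net-section rupture governs)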